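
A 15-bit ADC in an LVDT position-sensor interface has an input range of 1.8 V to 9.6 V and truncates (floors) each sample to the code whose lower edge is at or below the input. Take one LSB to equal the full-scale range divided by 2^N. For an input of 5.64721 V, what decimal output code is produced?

Range = 9.6 − (1.8) = 7.8 V. LSB = 7.8 V / 2^15 ≈ 238.0 µV.
(V_in − V_min) × 2^15/range = (5.64721 − (1.8)) × 32768/7.8 = 16162.228.
Floor → code = 16162.

16162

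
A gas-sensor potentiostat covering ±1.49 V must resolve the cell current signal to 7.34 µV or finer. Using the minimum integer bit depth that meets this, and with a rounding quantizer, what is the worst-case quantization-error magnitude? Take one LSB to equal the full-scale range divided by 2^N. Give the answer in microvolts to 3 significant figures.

2.84 µV

Span: 1.49 V − (-1.49 V) = 2.98 V.
Levels needed ≥ 2.98/7.34 µV = 406000. 2^19 = 524288 suffices, so N_min = 19.
One LSB is 2.98 V / 524288 = 5.6839 µV.
Max error for round-to-nearest is LSB/2 = 2.84 µV.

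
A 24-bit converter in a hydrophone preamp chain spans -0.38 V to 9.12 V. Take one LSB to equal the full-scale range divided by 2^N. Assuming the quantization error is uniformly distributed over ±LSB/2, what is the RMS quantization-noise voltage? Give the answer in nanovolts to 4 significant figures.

Span: 9.12 V − (-0.38 V) = 9.5 V.
One LSB is 9.5 V / 16777216 = 0.566244 µV.
σ_q = LSB/√12 = 0.566244 µV/3.4641 = 163.5 nV.

163.5 nV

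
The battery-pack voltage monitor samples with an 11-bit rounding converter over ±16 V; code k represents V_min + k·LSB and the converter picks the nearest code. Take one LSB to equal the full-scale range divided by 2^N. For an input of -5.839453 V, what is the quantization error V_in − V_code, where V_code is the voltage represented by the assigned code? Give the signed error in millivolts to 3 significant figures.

Span: 16 V − (-16 V) = 32 V. LSB = 32 V / 2^11 ≈ 15.63 mV.
Position in LSBs: (-5.839453 − (-16)) × 2048/32 = 650.2750; rounding gives k = 650.
Reconstructed level: -16 + 650 × 32/2048 V = -5.843750000 V.
e = -5.839453 − (-5.843750000) = +4.30 mV.

+4.30 mV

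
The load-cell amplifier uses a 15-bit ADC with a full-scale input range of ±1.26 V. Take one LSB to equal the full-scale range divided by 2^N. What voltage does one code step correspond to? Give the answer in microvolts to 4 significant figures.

76.90 µV

Range = 1.26 − (-1.26) = 2.52 V.
There are 2^15 = 32768 steps.
Step size = 2.52/32768 V = 76.90 µV.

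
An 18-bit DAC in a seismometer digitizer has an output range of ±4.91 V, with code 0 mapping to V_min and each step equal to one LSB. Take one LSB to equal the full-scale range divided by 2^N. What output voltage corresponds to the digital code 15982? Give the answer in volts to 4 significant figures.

-4.311 V

The full-scale span is 4.91 − (-4.91) = 9.82 V. LSB = 9.82 V / 2^18.
Output = V_min + (15982/262144) × range = -4.91 + 0.0609665 × 9.82 V
      = -4.91 V + 0.598691 V = -4.31131 V.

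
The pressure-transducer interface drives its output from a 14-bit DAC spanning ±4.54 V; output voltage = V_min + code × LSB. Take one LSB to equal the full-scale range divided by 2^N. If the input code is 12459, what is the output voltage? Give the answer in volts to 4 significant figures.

2.365 V

Range = 4.54 − (-4.54) = 9.08 V. LSB = 9.08 V / 2^14.
Output = V_min + (12459/16384) × range = -4.54 + 0.760437 × 9.08 V
      = -4.54 + 6.90477 = 2.36477 V.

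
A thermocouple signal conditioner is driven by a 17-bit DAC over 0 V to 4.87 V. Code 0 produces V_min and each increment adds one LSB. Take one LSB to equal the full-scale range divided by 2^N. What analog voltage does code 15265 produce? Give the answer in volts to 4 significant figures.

Full-scale range = 4.87 V. LSB = 4.87 V / 2^17.
V_out = 0 + 15265 × (4.87/131072) V
      = 0 + 0.567173 = 0.567173 V.

0.5672 V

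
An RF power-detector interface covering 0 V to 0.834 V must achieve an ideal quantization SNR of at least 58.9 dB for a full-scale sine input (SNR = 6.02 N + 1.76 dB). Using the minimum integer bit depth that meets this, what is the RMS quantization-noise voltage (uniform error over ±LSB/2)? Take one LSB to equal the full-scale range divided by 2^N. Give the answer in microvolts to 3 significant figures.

Span = 0.834 V.
6.02 N + 1.76 ≥ 58.9 gives N ≥ 9.492, so the minimum integer is 10.
One LSB is 0.834 V / 1024 = 0.81445 mV.
σ_q = LSB/√12 = 0.81445 mV/3.4641 = 235 µV.

235 µV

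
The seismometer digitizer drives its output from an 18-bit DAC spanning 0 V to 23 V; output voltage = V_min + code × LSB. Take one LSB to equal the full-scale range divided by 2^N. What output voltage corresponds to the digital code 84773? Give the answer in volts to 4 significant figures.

7.438 V

Span = 23 V. LSB = 23 V / 2^18.
V_out = V_min + code × LSB = 0 V + 84773 × 23 V / 262144
      = 0 + 7.43782 = 7.43782 V.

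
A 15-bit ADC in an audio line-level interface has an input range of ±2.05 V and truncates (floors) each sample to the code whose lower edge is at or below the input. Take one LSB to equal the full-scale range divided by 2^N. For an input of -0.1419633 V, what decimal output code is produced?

15249

The full-scale span is 2.05 − (-2.05) = 4.1 V. LSB = 4.1 V / 2^15 ≈ 125.1 µV.
(V_in − V_min) × 2^15/range = (-0.1419633 − (-2.05)) × 32768/4.1 = 15249.402.
Floor → code = 15249.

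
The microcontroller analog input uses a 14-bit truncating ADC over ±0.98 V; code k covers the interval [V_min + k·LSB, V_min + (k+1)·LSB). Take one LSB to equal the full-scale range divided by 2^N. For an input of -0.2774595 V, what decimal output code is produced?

5872

Range = 0.98 − (-0.98) = 1.96 V. LSB = 1.96 V / 2^14 ≈ 119.6 µV.
code = ⌊(V_in − V_min)/LSB⌋ = ⌊(V_in − V_min) × 2^14 / range⌋
     = ⌊(-0.2774595 − (-0.98)) × 16384 / 1.96⌋ = ⌊0.7025405 × 16384/1.96⌋
     = ⌊5872.665⌋ = 5872.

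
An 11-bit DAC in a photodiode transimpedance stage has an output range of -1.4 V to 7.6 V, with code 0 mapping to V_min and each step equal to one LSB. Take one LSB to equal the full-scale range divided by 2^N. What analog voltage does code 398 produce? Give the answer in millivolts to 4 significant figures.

The full-scale span is 7.6 − (-1.4) = 9 V. LSB = 9 V / 2^11.
V_out = V_min + code × LSB = -1.4 V + 398 × 9 V / 2048
      = -1.4 V + 1.74902 V = 0.349023 V.

349.0 mV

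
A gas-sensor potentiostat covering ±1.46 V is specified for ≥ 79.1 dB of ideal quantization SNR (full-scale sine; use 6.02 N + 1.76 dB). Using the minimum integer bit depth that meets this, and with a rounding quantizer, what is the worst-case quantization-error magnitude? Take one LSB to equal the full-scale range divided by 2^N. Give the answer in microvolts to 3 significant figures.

Span: 1.46 V − (-1.46 V) = 2.92 V.
Required N = ⌈(79.1 − 1.76)/6.02⌉ = ⌈12.847⌉ = 13.
One LSB is 2.92 V / 8192 = 356.45 µV.
|e|_max = LSB/2 = 178 µV.

178 µV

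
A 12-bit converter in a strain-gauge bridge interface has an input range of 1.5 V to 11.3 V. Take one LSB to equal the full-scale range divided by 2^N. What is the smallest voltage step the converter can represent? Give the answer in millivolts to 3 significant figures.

Range = 11.3 − (1.5) = 9.8 V.
2^12 = 4096 levels.
Step size = 9.8/4096 V = 2.39 mV.

2.39 mV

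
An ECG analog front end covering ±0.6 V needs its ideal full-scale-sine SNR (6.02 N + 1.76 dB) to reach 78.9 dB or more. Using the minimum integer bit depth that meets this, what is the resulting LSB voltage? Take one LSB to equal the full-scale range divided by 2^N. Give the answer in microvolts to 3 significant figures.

146 µV

The full-scale span is 0.6 − (-0.6) = 1.2 V.
Required N = ⌈(78.9 − 1.76)/6.02⌉ = ⌈12.814⌉ = 13.
Step size = 1.2/8192 V = 146 µV.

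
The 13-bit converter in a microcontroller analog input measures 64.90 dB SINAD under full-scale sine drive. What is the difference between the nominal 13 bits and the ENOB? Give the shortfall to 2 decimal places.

2.51 bits

ENOB = (SINAD − 1.76)/6.02 = (64.90 − 1.76)/6.02 = 10.4884 bits.
13 − 10.4884 = 2.51 bits below nominal.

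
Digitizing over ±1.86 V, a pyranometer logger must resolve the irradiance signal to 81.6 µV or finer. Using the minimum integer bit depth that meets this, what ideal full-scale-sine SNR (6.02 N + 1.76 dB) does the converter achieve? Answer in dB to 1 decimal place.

98.1 dB

The full-scale span is 1.86 − (-1.86) = 3.72 V.
Required number of levels: 3.72/81.6 µV = 45588; smallest N with 2^N ≥ that is 16.
Ideal SNR at N = 16: 6.02·16 + 1.76 = 98.1 dB.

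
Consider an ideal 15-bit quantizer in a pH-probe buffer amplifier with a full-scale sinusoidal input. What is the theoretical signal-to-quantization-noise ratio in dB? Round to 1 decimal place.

92.1 dB

Ideal quantization SNR: 6.02 × 15 + 1.76 dB = 92.1 dB.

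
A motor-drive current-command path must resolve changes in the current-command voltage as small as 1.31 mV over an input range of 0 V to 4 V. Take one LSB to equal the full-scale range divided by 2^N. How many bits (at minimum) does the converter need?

12 bits

Range is 4 V.
Required number of levels: 4/1.31 mV = 3053.4; smallest N with 2^N ≥ that is 12.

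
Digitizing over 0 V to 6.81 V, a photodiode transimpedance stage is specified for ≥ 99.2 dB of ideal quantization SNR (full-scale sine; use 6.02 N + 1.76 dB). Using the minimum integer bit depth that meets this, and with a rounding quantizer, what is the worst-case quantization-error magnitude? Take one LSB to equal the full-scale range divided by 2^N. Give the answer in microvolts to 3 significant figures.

V_FS = 6.81 V.
Required N = ⌈(99.2 − 1.76)/6.02⌉ = ⌈16.186⌉ = 17.
One LSB is 6.81 V / 131072 = 51.956 µV.
Max error for round-to-nearest is LSB/2 = 26.0 µV.

26.0 µV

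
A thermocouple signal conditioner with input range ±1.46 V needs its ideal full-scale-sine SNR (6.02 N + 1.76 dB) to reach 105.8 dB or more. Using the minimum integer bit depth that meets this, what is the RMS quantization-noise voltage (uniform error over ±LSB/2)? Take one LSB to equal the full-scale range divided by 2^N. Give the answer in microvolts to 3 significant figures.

3.22 µV

Span: 1.46 V − (-1.46 V) = 2.92 V.
Solving 6.02 N ≥ 105.8 − 1.76: N ≥ 17.282. Round up → N = 18.
LSB = 2.92 V / 2^18 = 11.139 µV.
V_rms = LSB/√12 = 3.22 µV.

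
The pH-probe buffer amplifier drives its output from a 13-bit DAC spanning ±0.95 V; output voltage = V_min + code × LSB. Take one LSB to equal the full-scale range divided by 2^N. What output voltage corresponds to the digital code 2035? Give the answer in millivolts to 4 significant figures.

-478.0 mV

Span: 0.95 V − (-0.95 V) = 1.9 V. LSB = 1.9 V / 2^13.
Output = V_min + (2035/8192) × range = -0.95 + 0.248413 × 1.9 V
      = -0.95 + 0.471985 = -0.478015 V.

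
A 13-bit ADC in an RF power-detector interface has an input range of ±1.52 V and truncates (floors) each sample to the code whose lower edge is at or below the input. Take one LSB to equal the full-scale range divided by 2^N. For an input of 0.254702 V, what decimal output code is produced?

The full-scale span is 1.52 − (-1.52) = 3.04 V. LSB = 3.04 V / 2^13 ≈ 371.1 µV.
V_in − V_min = 0.254702 − (-1.52) = 1.774702 V.
Divide by LSB: 1.774702 × 8192/3.04 = 4782.3549.
Truncating gives code 4782.

4782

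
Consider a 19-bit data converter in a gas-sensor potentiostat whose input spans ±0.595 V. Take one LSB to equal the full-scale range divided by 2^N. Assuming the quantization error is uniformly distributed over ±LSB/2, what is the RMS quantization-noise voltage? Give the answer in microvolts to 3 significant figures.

0.655 µV

Range = 0.595 − (-0.595) = 1.19 V.
Step size = 1.19/524288 V = 2.2697 µV.
V_rms = LSB/√12 = 2.2697 µV / √12 = 0.655 µV.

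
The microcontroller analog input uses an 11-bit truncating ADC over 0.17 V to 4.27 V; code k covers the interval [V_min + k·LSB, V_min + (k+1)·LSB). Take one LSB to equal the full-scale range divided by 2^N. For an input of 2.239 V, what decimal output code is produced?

Range = 4.27 − (0.17) = 4.1 V. LSB = 4.1 V / 2^11 ≈ 2.002 mV.
(V_in − V_min) × 2^11/range = (2.239 − (0.17)) × 2048/4.1 = 1033.491.
Floor → code = 1033.

1033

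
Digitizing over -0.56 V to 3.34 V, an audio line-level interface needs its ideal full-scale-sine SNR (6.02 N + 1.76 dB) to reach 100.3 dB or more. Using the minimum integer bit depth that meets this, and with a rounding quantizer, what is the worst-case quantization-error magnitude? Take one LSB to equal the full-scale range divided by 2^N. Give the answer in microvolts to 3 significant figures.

Span: 3.34 V − (-0.56 V) = 3.9 V.
Required N = ⌈(100.3 − 1.76)/6.02⌉ = ⌈16.369⌉ = 17.
One LSB is 3.9 V / 131072 = 29.755 µV.
Max error for round-to-nearest is LSB/2 = 14.9 µV.

14.9 µV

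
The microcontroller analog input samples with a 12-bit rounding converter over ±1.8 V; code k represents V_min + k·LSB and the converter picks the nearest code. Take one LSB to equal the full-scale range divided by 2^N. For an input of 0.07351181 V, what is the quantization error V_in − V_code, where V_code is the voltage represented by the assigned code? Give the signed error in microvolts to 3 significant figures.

−316 µV

Span: 1.8 V − (-1.8 V) = 3.6 V. LSB = 3.6 V / 2^12 ≈ 0.8789 mV.
Position in LSBs: (0.07351181 − (-1.8)) × 4096/3.6 = 2131.6401; rounding gives k = 2132.
V_code = -1.8 + (2132/4096) × 3.6 = 0.07382812500 V.
V_in − V_code = 0.07351181 − (0.07382812500) = −316 µV.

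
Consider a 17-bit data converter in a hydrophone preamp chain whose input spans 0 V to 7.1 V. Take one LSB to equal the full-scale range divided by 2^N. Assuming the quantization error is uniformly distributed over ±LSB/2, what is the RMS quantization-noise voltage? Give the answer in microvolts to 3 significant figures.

15.6 µV

Span = 7.1 V.
Step size = 7.1/131072 V = 54.169 µV.
σ_q = LSB/√12 = 54.169 µV/3.4641 = 15.6 µV.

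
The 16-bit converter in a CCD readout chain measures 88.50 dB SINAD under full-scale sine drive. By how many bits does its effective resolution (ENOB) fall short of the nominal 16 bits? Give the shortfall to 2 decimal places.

1.59 bits

Effective bits = (88.50 − 1.76)/6.02 = 14.4086.
16 − 14.4086 = 1.59 bits below nominal.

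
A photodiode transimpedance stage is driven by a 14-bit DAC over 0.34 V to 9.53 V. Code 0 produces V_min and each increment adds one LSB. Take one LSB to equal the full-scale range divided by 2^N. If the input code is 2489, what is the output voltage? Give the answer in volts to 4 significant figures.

1.736 V

Full-scale range = 9.53 V − (0.34 V) = 9.19 V. LSB = 9.19 V / 2^14.
V_out = V_min + code × LSB = 0.34 V + 2489 × 9.19 V / 16384
      = 0.34 + 1.39611 = 1.73611 V.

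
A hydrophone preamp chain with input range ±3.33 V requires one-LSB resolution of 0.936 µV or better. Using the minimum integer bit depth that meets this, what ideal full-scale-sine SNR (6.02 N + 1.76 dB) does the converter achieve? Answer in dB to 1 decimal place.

Full-scale range = 3.33 V − (-3.33 V) = 6.66 V.
6.66 V / 0.936 µV = 7.115e6. Since 2^22 = 4194304 and 2^23 = 8388608, N = 23.
SNR = 6.02 × 23 + 1.76 = 140.22 dB.

140.2 dB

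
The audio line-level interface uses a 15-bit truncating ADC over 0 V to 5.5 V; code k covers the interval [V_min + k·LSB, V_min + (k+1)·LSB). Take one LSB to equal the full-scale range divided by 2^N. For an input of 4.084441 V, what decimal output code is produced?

Span = 5.5 V. LSB = 5.5 V / 2^15 ≈ 167.8 µV.
V_in − V_min = 4.084441 − (0) = 4.084441 V.
Divide by LSB: 4.084441 × 32768/5.5 = 24334.3569.
Truncating gives code 24334.

24334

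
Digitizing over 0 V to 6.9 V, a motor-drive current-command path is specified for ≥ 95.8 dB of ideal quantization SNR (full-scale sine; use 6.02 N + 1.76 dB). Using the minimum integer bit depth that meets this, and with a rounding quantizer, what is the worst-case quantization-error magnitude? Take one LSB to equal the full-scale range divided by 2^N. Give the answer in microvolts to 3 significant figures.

52.6 µV

Span = 6.9 V.
Required N = ⌈(95.8 − 1.76)/6.02⌉ = ⌈15.621⌉ = 16.
One LSB is 6.9 V / 65536 = 105.29 µV.
Max error for round-to-nearest is LSB/2 = 52.6 µV.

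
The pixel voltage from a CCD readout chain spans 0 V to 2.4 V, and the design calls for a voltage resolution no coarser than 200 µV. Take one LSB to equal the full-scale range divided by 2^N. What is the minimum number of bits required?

14 bits

Full-scale range = 2.4 V.
Levels needed ≥ 2.4/200 µV = 12000. 2^14 = 16384 suffices, so N_min = 14.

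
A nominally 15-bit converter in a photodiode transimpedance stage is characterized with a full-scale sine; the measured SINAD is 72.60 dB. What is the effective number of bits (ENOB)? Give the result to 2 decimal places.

ENOB = (72.60 − 1.76)/6.02 = 11.7674 bits.

11.77 bits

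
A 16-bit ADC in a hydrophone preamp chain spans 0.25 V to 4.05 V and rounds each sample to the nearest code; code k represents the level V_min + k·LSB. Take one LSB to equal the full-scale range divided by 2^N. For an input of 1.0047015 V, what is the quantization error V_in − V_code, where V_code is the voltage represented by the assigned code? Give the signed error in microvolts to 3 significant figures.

−10.4 µV

Span: 4.05 V − (0.25 V) = 3.8 V. LSB = 3.8 V / 2^16 ≈ 57.98 µV.
Position in LSBs: (1.0047015 − (0.25)) × 65536/3.8 = 13015.8204; rounding gives k = 13016.
Reconstructed level: 0.25 + 13016 × 3.8/65536 V = 1.0047119141 V.
e = 1.0047015 − (1.0047119141) = −10.4 µV.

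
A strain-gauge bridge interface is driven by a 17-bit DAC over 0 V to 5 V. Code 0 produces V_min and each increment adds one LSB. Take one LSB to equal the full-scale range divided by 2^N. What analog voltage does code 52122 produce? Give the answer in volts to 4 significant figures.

V_FS = 5 V. LSB = 5 V / 2^17.
V_out = 0 + 52122 × (5/131072) V
      = 0 V + 1.98830 V = 1.98830 V.

1.988 V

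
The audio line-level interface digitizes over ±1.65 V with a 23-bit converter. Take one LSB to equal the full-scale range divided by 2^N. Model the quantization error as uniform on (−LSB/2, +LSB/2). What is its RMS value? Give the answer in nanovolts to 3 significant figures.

Range = 1.65 − (-1.65) = 3.3 V.
One LSB is 3.3 V / 8388608 = 393.39 nV.
For a uniform distribution on [−LSB/2, +LSB/2], V_rms = LSB/√12 = 393.39 nV/3.4641 = 114 nV.

114 nV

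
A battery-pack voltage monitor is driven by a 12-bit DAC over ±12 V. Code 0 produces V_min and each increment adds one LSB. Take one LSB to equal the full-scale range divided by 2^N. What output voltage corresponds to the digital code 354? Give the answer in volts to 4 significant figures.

Full-scale range = 12 V − (-12 V) = 24 V. LSB = 24 V / 2^12.
V_out = V_min + code × LSB = -12 V + 354 × 24 V / 4096
      = -12 V + 2.07422 V = -9.92578 V.

-9.926 V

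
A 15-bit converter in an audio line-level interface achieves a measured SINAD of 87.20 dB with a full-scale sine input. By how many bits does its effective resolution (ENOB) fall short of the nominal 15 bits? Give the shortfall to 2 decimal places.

0.81 bits

N_eff = (87.20 − 1.76)/6.02 = 14.1927 bits.
Shortfall = 15 − 14.1927 = 0.8073 bits.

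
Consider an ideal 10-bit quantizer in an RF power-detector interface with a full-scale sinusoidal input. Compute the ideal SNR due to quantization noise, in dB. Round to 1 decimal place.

62.0 dB

For an ideal N-bit converter with full-scale sine input, SNR = 6.02 N + 1.76 dB. SNR = 6.02 × 10 + 1.76 = 60.20 + 1.76 = 61.96 dB.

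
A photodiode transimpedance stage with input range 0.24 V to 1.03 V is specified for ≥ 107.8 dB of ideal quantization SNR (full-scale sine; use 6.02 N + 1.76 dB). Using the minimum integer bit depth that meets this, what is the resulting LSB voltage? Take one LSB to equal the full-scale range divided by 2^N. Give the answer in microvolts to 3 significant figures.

3.01 µV

Span: 1.03 V − (0.24 V) = 0.79 V.
6.02 N + 1.76 ≥ 107.8 gives N ≥ 17.615, so the minimum integer is 18.
One LSB is 0.79 V / 262144 = 3.01 µV.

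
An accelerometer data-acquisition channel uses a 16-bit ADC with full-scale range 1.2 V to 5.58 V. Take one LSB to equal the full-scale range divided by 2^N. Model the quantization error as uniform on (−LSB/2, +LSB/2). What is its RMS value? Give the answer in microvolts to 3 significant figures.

Range = 5.58 − (1.2) = 4.38 V.
LSB = 4.38 V / 2^16 = 66.833 µV.
V_rms = LSB/√12 = 66.833 µV / √12 = 19.3 µV.

19.3 µV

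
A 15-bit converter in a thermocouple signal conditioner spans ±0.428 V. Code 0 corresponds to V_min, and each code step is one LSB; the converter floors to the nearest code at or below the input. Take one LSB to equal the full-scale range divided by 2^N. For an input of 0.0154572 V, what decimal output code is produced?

Range = 0.428 − (-0.428) = 0.856 V. LSB = 0.856 V / 2^15 ≈ 26.12 µV.
V_in − V_min = 0.0154572 − (-0.428) = 0.4434572 V.
Divide by LSB: 0.4434572 × 32768/0.856 = 16975.7074.
Truncating gives code 16975.

16975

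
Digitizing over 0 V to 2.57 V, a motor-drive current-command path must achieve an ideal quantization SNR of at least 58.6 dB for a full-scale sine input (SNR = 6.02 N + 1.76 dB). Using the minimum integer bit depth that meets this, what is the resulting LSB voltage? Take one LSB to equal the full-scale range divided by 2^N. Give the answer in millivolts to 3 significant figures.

Full-scale range = 2.57 V.
N ≥ (58.6 − 1.76)/6.02 = 9.442 → N_min = 10.
Step size = 2.57/1024 V = 2.51 mV.

2.51 mV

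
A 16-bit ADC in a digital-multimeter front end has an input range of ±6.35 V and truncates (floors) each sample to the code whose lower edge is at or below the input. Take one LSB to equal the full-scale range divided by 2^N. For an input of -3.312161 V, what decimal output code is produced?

15676

Range = 6.35 − (-6.35) = 12.7 V. LSB = 12.7 V / 2^16 ≈ 193.8 µV.
V_in − V_min = -3.312161 − (-6.35) = 3.037839 V.
Divide by LSB: 3.037839 × 65536/12.7 = 15676.2060.
Truncating gives code 15676.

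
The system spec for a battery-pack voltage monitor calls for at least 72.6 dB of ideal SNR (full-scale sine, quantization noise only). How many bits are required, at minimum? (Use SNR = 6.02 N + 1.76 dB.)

Required N = ⌈(72.6 − 1.76)/6.02⌉ = ⌈11.767⌉ = 12.

12 bits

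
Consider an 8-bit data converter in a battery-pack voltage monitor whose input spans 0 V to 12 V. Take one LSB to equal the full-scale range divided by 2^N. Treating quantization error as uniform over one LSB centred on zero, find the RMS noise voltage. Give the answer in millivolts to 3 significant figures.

13.5 mV

Full-scale range = 12 V.
Step size = 12/256 V = 46.875 mV.
σ_q = LSB/√12 = 46.875 mV/3.4641 = 13.5 mV.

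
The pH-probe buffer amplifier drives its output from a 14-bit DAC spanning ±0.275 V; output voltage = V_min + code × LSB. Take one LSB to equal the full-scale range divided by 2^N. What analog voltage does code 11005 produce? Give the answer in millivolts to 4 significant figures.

Range = 0.275 − (-0.275) = 0.55 V. LSB = 0.55 V / 2^14.
V_out = V_min + code × LSB = -0.275 V + 11005 × 0.55 V / 16384
      = -0.275 + 0.369431 = 0.0944305 V.

94.43 mV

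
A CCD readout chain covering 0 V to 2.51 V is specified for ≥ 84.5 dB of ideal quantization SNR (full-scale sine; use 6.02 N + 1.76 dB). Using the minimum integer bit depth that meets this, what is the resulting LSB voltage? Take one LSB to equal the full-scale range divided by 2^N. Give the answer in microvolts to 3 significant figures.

Range is 2.51 V.
N ≥ (84.5 − 1.76)/6.02 = 13.744 → N_min = 14.
LSB = 2.51 V ÷ 2^14 = 2.51/16384 V = 153 µV.

153 µV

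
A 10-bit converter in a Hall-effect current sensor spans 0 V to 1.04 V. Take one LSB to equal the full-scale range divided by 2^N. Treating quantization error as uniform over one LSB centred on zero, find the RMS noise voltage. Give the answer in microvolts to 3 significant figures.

Span = 1.04 V.
Step size = 1.04/1024 V = 1.0156 mV.
RMS of a uniform error over width LSB is LSB/√12 = 293 µV.

293 µV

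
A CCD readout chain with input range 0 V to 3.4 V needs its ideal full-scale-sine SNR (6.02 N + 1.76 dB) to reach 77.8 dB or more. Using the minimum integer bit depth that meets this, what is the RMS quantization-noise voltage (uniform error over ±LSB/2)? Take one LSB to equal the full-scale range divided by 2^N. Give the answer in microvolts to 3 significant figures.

120 µV

Range is 3.4 V.
N ≥ (77.8 − 1.76)/6.02 = 12.631 → N_min = 13.
One LSB is 3.4 V / 8192 = 415.04 µV.
V_rms = LSB/√12 = 120 µV.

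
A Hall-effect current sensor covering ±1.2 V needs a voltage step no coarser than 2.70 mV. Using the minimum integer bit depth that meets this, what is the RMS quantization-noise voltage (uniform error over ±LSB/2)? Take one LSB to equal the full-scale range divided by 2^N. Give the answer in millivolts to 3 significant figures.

The full-scale span is 1.2 − (-1.2) = 2.4 V.
Need 2^N ≥ 2.4 V / 2.70 mV = 888.9 → N_min = 10.
LSB = 2.4 V ÷ 2^10 = 2.4/1024 V = 2.3438 mV.
σ_q = LSB/√12 = 2.3438 mV/3.4641 = 0.677 mV.

0.677 mV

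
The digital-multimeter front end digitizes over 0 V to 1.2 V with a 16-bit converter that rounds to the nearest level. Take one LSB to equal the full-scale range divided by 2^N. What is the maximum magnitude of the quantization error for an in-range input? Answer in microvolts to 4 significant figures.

9.155 µV

V_FS = 1.2 V.
LSB = 1.2 V ÷ 2^16 = 1.2/65536 V = 18.3105 µV.
A rounding quantizer has |error| ≤ LSB/2 = 9.155 µV.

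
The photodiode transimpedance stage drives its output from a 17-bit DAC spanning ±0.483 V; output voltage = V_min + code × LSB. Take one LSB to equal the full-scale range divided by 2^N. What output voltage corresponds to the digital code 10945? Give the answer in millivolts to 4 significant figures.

Span: 0.483 V − (-0.483 V) = 0.966 V. LSB = 0.966 V / 2^17.
V_out = -0.483 + 10945 × (0.966/131072) V
      = -0.483 V + 0.0806646 V = -0.402335 V.

-402.3 mV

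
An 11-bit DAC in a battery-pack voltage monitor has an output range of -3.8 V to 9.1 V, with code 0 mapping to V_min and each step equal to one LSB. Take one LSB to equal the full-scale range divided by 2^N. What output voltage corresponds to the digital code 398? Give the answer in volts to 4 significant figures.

-1.293 V

Span: 9.1 V − (-3.8 V) = 12.9 V. LSB = 12.9 V / 2^11.
V_out = V_min + code × LSB = -3.8 V + 398 × 12.9 V / 2048
      = -3.8 + 2.50693 = -1.29307 V.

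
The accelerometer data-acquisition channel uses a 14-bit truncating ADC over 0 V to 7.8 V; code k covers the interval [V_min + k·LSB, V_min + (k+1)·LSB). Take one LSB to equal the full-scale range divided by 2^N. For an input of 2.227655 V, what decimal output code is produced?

Full-scale range = 7.8 V. LSB = 7.8 V / 2^14 ≈ 476.1 µV.
code = ⌊(V_in − V_min)/LSB⌋ = ⌊(V_in − V_min) × 2^14 / range⌋
     = ⌊(2.227655 − (0)) × 16384 / 7.8⌋ = ⌊2.227655 × 16384/7.8⌋
     = ⌊4679.218⌋ = 4679.

4679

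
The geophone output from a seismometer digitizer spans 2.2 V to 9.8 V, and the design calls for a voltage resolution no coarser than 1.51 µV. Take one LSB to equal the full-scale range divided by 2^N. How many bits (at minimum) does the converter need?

23 bits

Range = 9.8 − (2.2) = 7.6 V.
Required number of levels: 7.6/1.51 µV = 5.0331e6; smallest N with 2^N ≥ that is 23.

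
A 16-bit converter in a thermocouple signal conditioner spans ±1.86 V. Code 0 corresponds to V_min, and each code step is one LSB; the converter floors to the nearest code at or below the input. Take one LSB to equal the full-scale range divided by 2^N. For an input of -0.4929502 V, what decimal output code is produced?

24083

The full-scale span is 1.86 − (-1.86) = 3.72 V. LSB = 3.72 V / 2^16 ≈ 56.76 µV.
(V_in − V_min) × 2^16/range = (-0.4929502 − (-1.86)) × 65536/3.72 = 24083.596.
Floor → code = 24083.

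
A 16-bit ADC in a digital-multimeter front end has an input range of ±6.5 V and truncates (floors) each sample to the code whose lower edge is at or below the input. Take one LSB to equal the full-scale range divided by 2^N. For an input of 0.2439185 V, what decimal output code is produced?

The full-scale span is 6.5 − (-6.5) = 13 V. LSB = 13 V / 2^16 ≈ 198.4 µV.
(V_in − V_min) × 2^16/range = (0.2439185 − (-6.5)) × 65536/13 = 33997.649.
Floor → code = 33997.

33997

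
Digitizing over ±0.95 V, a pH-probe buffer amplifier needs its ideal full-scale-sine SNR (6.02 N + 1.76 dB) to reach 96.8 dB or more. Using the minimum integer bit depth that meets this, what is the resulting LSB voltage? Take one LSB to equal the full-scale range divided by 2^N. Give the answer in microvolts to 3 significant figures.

29.0 µV

Span: 0.95 V − (-0.95 V) = 1.9 V.
6.02 N + 1.76 ≥ 96.8 gives N ≥ 15.787, so the minimum integer is 16.
Step size = 1.9/65536 V = 29.0 µV.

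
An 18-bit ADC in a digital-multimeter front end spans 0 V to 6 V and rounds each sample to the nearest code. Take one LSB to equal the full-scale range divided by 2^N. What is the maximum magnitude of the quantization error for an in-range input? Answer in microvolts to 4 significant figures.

11.44 µV

Range is 6 V.
LSB = 6 V / 2^18 = 22.8882 µV.
|e|_max = LSB/2 = 11.44 µV.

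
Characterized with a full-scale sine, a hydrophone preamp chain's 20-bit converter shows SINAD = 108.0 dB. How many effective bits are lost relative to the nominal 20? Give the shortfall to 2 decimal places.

Effective bits = (108.0 − 1.76)/6.02 = 17.6478.
20 − 17.6478 = 2.35 bits below nominal.

2.35 bits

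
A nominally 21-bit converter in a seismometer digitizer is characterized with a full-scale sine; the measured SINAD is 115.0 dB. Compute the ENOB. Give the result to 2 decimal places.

Inverting SNR = 6.02 N + 1.76: N_eff = (115.0 − 1.76)/6.02 = 18.8106.

18.81 bits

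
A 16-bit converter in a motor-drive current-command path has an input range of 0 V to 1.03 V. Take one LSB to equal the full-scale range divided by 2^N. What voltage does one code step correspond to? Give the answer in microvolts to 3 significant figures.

15.7 µV

Span = 1.03 V.
There are 2^16 = 65536 steps.
LSB = 1.03 V / 2^16 = 15.7 µV.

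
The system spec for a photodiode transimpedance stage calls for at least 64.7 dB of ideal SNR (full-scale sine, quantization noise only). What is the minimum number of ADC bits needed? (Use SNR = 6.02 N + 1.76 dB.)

Solving 6.02 N ≥ 64.7 − 1.76: N ≥ 10.455. Round up → N = 11.

11 bits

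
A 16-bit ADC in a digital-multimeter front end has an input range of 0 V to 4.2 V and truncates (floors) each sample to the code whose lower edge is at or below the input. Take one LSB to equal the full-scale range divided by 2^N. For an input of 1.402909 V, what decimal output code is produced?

Span = 4.2 V. LSB = 4.2 V / 2^16 ≈ 64.09 µV.
code = ⌊(V_in − V_min)/LSB⌋ = ⌊(V_in − V_min) × 2^16 / range⌋
     = ⌊(1.402909 − (0)) × 65536 / 4.2⌋ = ⌊1.402909 × 65536/4.2⌋
     = ⌊21890.725⌋ = 21890.

21890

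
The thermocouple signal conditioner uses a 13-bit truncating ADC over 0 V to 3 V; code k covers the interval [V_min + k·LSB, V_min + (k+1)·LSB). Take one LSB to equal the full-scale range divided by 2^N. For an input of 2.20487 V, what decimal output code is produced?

6020

V_FS = 3 V. LSB = 3 V / 2^13 ≈ 366.2 µV.
code = ⌊(V_in − V_min)/LSB⌋ = ⌊(V_in − V_min) × 2^13 / range⌋
     = ⌊(2.20487 − (0)) × 8192 / 3⌋ = ⌊2.20487 × 8192/3⌋
     = ⌊6020.765⌋ = 6020.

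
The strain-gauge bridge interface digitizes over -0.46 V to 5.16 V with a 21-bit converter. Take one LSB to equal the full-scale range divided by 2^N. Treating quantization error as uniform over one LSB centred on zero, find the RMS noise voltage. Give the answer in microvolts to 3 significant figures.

The full-scale span is 5.16 − (-0.46) = 5.62 V.
Step size = 5.62/2097152 V = 2.6798 µV.
V_rms = LSB/√12 = 2.6798 µV / √12 = 0.774 µV.

0.774 µV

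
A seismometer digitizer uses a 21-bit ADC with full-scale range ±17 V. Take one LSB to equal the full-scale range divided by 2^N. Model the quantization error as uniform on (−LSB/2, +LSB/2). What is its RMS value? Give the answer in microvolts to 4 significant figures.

4.680 µV

Span: 17 V − (-17 V) = 34 V.
Step size = 34/2097152 V = 16.2125 µV.
V_rms = LSB/√12 = 16.2125 µV / √12 = 4.680 µV.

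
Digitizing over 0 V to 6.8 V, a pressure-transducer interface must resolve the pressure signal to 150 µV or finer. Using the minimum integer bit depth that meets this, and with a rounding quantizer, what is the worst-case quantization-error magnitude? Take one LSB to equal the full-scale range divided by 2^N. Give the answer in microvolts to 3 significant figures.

V_FS = 6.8 V.
6.8 V / 150 µV = 45330. Since 2^15 = 32768 and 2^16 = 65536, N = 16.
Step size = 6.8/65536 V = 103.76 µV.
Half an LSB is 51.9 µV.

51.9 µV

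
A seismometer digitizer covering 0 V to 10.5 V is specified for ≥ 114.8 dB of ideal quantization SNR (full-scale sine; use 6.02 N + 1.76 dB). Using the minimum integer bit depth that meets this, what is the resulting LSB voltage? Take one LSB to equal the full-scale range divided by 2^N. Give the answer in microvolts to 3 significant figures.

Range is 10.5 V.
Solving 6.02 N ≥ 114.8 − 1.76: N ≥ 18.777. Round up → N = 19.
Step size = 10.5/524288 V = 20.0 µV.

20.0 µV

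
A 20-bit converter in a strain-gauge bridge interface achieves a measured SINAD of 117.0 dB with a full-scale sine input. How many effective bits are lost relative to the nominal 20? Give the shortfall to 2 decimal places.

0.86 bits

N_eff = (117.0 − 1.76)/6.02 = 19.1429 bits.
Shortfall = 20 − 19.1429 = 0.8571 bits.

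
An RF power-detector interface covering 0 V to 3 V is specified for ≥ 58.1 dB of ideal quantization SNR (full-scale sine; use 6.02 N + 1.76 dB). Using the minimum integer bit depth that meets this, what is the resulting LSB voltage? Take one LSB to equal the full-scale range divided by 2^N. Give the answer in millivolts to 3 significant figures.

2.93 mV

V_FS = 3 V.
Required N = ⌈(58.1 − 1.76)/6.02⌉ = ⌈9.359⌉ = 10.
LSB = 3 V ÷ 2^10 = 3/1024 V = 2.93 mV.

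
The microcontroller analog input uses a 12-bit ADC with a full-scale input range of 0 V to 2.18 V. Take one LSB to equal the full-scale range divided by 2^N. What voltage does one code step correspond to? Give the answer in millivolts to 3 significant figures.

Full-scale range = 2.18 V.
2^12 = 4096 levels.
LSB = 2.18 V / 2^12 = 0.532 mV.

0.532 mV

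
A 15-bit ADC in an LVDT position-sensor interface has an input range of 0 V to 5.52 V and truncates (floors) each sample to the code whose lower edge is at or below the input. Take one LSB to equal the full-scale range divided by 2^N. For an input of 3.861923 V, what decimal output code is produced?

V_FS = 5.52 V. LSB = 5.52 V / 2^15 ≈ 168.5 µV.
code = ⌊(V_in − V_min)/LSB⌋ = ⌊(V_in − V_min) × 2^15 / range⌋
     = ⌊(3.861923 − (0)) × 32768 / 5.52⌋ = ⌊3.861923 × 32768/5.52⌋
     = ⌊22925.270⌋ = 22925.

22925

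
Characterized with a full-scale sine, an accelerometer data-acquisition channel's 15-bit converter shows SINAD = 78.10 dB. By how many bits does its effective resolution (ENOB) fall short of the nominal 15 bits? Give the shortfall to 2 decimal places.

2.32 bits

Effective bits = (78.10 − 1.76)/6.02 = 12.6811.
Shortfall = 15 − 12.6811 = 2.3189 bits.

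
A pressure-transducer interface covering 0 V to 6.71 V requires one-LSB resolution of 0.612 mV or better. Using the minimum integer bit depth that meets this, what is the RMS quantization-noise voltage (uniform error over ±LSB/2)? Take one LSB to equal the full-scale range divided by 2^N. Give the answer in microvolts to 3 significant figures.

118 µV

Full-scale range = 6.71 V.
Required number of levels: 6.71/0.612 mV = 10964; smallest N with 2^N ≥ that is 14.
LSB = 6.71 V ÷ 2^14 = 6.71/16384 V = 409.55 µV.
σ_q = LSB/√12 = 409.55 µV/3.4641 = 118 µV.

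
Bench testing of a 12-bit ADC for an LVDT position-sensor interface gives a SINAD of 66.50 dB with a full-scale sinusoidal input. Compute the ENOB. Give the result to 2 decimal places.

10.75 bits

ENOB = (SINAD − 1.76) / 6.02 = (66.50 − 1.76) / 6.02 = 64.74 / 6.02 = 10.7542.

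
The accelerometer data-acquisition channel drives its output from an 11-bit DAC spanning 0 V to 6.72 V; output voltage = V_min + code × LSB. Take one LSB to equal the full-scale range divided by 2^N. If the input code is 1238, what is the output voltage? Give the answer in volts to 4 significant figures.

Span = 6.72 V. LSB = 6.72 V / 2^11.
V_out = V_min + code × LSB = 0 V + 1238 × 6.72 V / 2048
      = 0 V + 4.06219 V = 4.06219 V.

4.062 V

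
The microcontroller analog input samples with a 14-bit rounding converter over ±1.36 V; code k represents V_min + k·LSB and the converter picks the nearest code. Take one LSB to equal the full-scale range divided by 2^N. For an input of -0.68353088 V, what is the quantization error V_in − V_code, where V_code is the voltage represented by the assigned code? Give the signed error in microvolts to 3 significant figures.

The full-scale span is 1.36 − (-1.36) = 2.72 V. LSB = 2.72 V / 2^14 ≈ 166.0 µV.
Position in LSBs: (-0.68353088 − (-1.36)) × 16384/2.72 = 4074.7316; rounding gives k = 4075.
V_code = -1.36 + (4075/16384) × 2.72 = -0.68348632813 V.
e = -0.68353088 − (-0.68348632813) = −44.6 µV.

−44.6 µV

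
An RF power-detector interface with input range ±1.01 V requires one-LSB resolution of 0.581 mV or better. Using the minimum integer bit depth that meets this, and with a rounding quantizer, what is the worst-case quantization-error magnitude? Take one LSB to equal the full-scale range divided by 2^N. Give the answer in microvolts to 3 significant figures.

247 µV

Full-scale range = 1.01 V − (-1.01 V) = 2.02 V.
Required number of levels: 2.02/0.581 mV = 3476.8; smallest N with 2^N ≥ that is 12.
One LSB is 2.02 V / 4096 = 493.16 µV.
|e|_max = LSB/2 = 247 µV.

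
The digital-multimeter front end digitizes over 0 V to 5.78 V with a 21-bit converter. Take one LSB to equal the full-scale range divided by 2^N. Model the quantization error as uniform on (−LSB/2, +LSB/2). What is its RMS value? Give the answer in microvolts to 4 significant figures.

0.7956 µV

Full-scale range = 5.78 V.
Step size = 5.78/2097152 V = 2.75612 µV.
For a uniform distribution on [−LSB/2, +LSB/2], V_rms = LSB/√12 = 2.75612 µV/3.4641 = 0.7956 µV.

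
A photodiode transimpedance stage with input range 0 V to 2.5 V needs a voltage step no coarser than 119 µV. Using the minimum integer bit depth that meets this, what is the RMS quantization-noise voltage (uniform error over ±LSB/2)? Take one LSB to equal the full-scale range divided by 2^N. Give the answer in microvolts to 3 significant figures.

22.0 µV

Range is 2.5 V.
Levels needed ≥ 2.5/119 µV = 21010. 2^15 = 32768 suffices, so N_min = 15.
One LSB is 2.5 V / 32768 = 76.294 µV.
σ_q = LSB/√12 = 76.294 µV/3.4641 = 22.0 µV.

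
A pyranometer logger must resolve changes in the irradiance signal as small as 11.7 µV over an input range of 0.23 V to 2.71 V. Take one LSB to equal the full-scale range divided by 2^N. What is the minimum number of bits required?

18 bits

Full-scale range = 2.71 V − (0.23 V) = 2.48 V.
Required number of levels: 2.48/11.7 µV = 211970; smallest N with 2^N ≥ that is 18.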